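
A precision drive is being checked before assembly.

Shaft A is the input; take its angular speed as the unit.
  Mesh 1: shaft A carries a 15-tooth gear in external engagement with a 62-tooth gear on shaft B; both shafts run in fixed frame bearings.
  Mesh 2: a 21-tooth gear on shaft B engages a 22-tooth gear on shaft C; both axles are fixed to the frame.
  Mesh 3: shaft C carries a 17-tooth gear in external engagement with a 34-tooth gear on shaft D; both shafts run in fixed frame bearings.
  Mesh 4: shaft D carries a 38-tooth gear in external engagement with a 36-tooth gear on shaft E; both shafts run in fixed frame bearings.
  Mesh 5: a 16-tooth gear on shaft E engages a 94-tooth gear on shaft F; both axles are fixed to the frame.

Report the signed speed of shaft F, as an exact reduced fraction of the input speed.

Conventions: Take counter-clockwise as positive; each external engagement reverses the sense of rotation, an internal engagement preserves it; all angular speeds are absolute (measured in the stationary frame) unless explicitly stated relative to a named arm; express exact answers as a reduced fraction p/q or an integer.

5-mesh fixed-axis compound train (all bearings frame-fixed)
mesh 1 [15T→62T]: |ω|/ω_in = 1×15/62 = 15/62, sense flips to −
mesh 2 [21T→22T]: |ω|/ω_in = (15/62)×21/22 = 315/1364, sense flips to +
mesh 3 [17T→34T]: |ω|/ω_in = (315/1364)×17/34 = 315/2728, sense flips to −
mesh 4 [38T→36T]: |ω|/ω_in = (315/2728)×38/36 = 665/5456, sense flips to +
mesh 5 [16T→94T]: |ω|/ω_in = (665/5456)×16/94 = 665/32054, sense flips to −
signed output speed (× input speed) = -665/32054

-665/32054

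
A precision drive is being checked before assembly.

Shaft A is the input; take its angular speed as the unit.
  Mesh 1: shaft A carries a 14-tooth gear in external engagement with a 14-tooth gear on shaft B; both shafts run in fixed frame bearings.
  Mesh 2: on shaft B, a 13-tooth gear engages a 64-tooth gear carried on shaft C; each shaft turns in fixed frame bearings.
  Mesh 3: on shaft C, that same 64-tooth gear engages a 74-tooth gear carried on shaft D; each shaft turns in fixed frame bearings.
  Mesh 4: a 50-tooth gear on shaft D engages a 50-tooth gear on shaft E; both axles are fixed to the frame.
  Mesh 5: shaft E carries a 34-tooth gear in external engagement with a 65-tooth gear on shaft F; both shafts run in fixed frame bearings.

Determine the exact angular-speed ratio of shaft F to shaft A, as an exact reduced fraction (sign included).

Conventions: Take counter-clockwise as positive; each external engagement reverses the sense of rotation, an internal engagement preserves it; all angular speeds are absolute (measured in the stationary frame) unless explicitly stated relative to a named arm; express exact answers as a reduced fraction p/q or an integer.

class = fixed-axis compound train [5 meshes; 5 ratios multiply, 5 sense flips]
mesh 1 [14T→14T]: running ratio 1, sense −
mesh 2 [13T→64T]: running ratio 13/64, sense +
mesh 3 [64T→74T]: running ratio 13/74, sense −
mesh 4 [50T→50T]: running ratio 13/74, sense +
mesh 5 [34T→65T]: running ratio 17/185, sense −
ω_out/ω_in = -17/185

-17/185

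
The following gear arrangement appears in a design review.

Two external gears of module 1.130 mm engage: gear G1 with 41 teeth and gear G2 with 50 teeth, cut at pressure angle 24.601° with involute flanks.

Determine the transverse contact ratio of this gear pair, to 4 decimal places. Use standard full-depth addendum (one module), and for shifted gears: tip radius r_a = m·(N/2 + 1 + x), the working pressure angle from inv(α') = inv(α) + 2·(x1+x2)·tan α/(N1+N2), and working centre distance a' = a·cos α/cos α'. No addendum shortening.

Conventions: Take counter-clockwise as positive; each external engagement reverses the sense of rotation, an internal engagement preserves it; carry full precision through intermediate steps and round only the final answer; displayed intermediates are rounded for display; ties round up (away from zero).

class = single-mesh tooth geometry [involute pair 41T × 50T, m = 1.130]
base radii: r_b1 = 21.062286, r_b2 = 25.685715
tip radii: r_a1 = 24.295000, r_a2 = 29.380000
no profile shift: α' = α, a' = a
action lengths: √(r_a1²−r_b1²) = 12.108969, √(r_a2²−r_b2²) = 14.262835
base pitch p_b = π·m·cos α = 3.227762
CR = (12.108969 + 14.262835 − 51.415000·sin 24.60100°)/3.227762 = 1.539119
contact ratio ≈ 1.5391

1.5391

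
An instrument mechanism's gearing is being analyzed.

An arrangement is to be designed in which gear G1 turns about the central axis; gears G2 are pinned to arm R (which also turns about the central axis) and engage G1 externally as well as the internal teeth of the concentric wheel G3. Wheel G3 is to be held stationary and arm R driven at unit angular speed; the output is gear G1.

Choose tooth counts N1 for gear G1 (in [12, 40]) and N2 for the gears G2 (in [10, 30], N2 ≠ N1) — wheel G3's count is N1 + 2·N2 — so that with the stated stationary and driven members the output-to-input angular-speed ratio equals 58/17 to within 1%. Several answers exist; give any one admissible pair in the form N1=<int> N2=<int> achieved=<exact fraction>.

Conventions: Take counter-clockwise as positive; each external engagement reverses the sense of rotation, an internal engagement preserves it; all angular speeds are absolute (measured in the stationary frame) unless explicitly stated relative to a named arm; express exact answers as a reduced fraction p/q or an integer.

N1=17 N2=12 achieved=58/17

class = planetary set [ratio 58/17 wanted; Willis about the carrier]
Willis with ω_ring = 0: ω_sun/ω_arm = (N1+N3)/N1; set equal to 58/17  ⇒  N3/N1 = 58/17 − 1 = 41/17
N3 = N1 + 2·N2  ⇒  N2/N1 = (N3/N1 − 1)/2 = (41/17 − 1)/2 = 12/17
smallest multiple with N1 ≥ 12 and N2 ≥ 10: k = 1  ⇒  N1 = 1·17 = 17, N2 = 1·12 = 12 (N1 ≤ 40, N2 ≤ 30, N2 ≠ N1 ✓), N3 = 17 + 2·12 = 41
check: (N1+N3)/N1 with N1 = 17, N3 = 41 gives 58/17; |achieved − target| = 0 ≤ 29/850 ✓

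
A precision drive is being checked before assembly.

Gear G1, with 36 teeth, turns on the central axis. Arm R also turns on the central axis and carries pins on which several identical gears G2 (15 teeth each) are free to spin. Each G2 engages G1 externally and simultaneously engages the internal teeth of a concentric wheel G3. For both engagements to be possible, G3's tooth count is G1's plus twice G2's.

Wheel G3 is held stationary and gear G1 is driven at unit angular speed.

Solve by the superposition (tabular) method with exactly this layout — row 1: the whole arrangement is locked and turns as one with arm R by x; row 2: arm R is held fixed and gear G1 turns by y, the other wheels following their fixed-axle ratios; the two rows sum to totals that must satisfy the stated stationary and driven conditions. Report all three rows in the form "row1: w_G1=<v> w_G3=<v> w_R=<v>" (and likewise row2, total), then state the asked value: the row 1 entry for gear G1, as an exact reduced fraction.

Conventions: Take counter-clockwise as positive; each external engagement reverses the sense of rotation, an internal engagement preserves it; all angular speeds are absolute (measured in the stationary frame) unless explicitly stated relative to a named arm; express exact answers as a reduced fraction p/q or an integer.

planetary set (36T centre, 15T on arm, 66T internal) — Willis relation
row 1 — lock + rotate with arm: ω_sun = ω_ring = ω_arm = x
superposition row 2 [arm held]: sun y, ring −(36/66)·y, arm 0
boundary: total ω_ring = x − (36/66)·y = 0 and total ω_sun = x + y = 1  ⇒  y = 11/17, x = 6/17
row 2 ring = −(36/66)·11/17 = -6/17
totals (row 1 + row 2): sun 6/17 + 11/17 = 1, ring 6/17 + (-6/17) = 0, arm 6/17 + 0 = 6/17
asked cell (row1, sun) = 6/17

row1: w_G1=6/17 w_G3=6/17 w_R=6/17
row2: w_G1=11/17 w_G3=-6/17 w_R=0
total: w_G1=1 w_G3=0 w_R=6/17
asked value: 6/17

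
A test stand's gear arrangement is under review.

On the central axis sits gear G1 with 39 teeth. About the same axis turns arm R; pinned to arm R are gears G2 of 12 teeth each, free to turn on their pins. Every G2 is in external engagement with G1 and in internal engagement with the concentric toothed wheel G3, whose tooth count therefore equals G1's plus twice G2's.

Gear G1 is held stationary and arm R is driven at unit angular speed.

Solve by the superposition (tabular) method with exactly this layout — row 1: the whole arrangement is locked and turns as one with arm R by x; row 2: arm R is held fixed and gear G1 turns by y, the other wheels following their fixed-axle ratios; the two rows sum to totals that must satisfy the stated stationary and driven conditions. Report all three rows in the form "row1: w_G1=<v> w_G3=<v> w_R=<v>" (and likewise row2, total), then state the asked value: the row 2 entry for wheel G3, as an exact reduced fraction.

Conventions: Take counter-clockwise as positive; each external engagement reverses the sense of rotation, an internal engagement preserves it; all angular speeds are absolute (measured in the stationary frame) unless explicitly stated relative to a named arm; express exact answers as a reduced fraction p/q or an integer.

recognized (axles ride arm R): planetary set, 39/12/63 teeth
superposition row 1 [locked train]: every member turns x
row 2: sun turns y, ring = −(39/63)·y, arm 0
boundary: total ω_sun = x + y = 0 and total ω_arm = x = 1  ⇒  y = -1, x = 1
row 2 ring = −(39/63)·(-1) = 13/21
totals (row 1 + row 2): sun 1 + (-1) = 0, ring 1 + 13/21 = 34/21, arm 1 + 0 = 1
asked cell (row2, ring) = 13/21

row1: w_G1=1 w_G3=1 w_R=1
row2: w_G1=-1 w_G3=13/21 w_R=0
total: w_G1=0 w_G3=34/21 w_R=1
asked value: 13/21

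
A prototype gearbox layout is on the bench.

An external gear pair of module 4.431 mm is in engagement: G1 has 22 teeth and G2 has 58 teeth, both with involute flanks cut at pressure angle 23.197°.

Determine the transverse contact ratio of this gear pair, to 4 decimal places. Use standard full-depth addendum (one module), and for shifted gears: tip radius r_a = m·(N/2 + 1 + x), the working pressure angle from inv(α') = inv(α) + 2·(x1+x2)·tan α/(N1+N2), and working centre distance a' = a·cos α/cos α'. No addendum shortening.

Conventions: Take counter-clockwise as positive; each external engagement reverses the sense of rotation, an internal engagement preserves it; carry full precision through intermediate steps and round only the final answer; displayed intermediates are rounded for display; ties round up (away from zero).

1.5490

topology: single-mesh involute geometry — m = 4.431, 22T/58T pair
base radii: r_b1 = 44.800581, r_b2 = 118.110622
tip radii: r_a1 = 53.172000, r_a2 = 132.930000
no profile shift: α' = α, a' = a
action lengths: √(r_a1²−r_b1²) = 28.638602, √(r_a2²−r_b2²) = 60.993982
base pitch p_b = π·m·cos α = 12.795016
CR = (28.638602 + 60.993982 − 177.240000·sin 23.19700°)/12.795016 = 1.548951
contact ratio ≈ 1.5490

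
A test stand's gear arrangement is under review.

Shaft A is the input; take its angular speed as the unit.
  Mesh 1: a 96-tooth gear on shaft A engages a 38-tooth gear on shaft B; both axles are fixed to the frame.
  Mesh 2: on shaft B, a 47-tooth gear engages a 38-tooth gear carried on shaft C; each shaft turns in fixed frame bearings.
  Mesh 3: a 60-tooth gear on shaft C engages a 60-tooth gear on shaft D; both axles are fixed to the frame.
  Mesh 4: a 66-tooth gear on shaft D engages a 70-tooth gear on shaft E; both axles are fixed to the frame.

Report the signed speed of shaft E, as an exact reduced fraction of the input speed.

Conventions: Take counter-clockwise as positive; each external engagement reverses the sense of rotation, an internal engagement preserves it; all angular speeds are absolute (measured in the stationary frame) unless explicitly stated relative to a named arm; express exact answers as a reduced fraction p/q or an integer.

37224/12635

4-mesh fixed-axis compound train (all bearings frame-fixed)
mesh 1 [96T→38T]: |ω|/ω_in = 1×96/38 = 48/19, sense flips to −
mesh 2 [47T→38T]: |ω|/ω_in = (48/19)×47/38 = 1128/361, sense flips to +
mesh 3 [60T→60T]: |ω|/ω_in = (1128/361)×60/60 = 1128/361, sense flips to −
mesh 4 [66T→70T]: |ω|/ω_in = (1128/361)×66/70 = 37224/12635, sense flips to +
signed output speed (× input speed) = 37224/12635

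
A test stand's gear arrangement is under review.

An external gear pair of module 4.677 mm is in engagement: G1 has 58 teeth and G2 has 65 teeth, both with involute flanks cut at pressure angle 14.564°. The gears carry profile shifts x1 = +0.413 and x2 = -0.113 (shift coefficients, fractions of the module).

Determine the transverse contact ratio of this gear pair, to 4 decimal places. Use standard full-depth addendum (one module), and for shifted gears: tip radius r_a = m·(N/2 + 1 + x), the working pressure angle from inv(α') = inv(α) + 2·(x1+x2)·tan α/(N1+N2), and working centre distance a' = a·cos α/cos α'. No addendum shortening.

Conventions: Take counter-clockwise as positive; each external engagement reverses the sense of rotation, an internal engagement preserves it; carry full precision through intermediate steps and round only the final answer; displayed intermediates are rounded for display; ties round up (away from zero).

single-mesh involute tooth geometry (58T engaging 65T at module 4.677)
base radii: r_b1 = 131.274754, r_b2 = 147.118258
tip radii: r_a1 = 142.241601, r_a2 = 156.150999
inv(α') = inv(14.564°) + 2·(+0.413-0.113)·tan α/(58+65) = 0.00688726  ⇒  α' = 15.56582°
a' = a·cos α / cos α' = 287.6355·cos 14.564°/cos 15.56582° = 288.992445
action lengths: √(r_a1²−r_b1²) = 54.768715, √(r_a2²−r_b2²) = 52.338825
base pitch p_b = π·m·cos α = 14.221097
CR = (54.768715 + 52.338825 − 288.992445·sin 15.56582°)/14.221097 = 2.078446
contact ratio ≈ 2.0784

2.0784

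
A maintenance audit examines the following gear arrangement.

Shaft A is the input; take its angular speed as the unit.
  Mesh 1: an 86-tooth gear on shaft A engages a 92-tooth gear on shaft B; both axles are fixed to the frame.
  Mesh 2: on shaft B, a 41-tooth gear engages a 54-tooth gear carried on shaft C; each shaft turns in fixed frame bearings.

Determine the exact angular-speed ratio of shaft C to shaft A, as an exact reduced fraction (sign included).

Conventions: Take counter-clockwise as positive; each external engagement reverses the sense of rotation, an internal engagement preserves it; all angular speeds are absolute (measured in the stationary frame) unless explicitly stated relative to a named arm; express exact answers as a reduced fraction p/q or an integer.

class = fixed-axis compound train [2 meshes; 2 ratios multiply, 2 sense flips]
mesh 1 [86T→92T]: running ratio 43/46, sense −
mesh 2 [41T→54T]: running ratio 1763/2484, sense +
ω_out/ω_in = 1763/2484

1763/2484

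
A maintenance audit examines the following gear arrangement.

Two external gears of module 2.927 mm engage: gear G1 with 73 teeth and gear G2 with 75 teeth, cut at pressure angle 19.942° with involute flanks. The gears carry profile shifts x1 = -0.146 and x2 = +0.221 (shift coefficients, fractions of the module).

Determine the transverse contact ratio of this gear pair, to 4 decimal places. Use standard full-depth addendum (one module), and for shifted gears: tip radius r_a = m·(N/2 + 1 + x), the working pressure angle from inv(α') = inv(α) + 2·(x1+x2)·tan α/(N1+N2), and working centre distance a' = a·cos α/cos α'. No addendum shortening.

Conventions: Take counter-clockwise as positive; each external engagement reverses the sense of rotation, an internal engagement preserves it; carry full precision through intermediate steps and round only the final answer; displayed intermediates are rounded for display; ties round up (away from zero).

1.8047

single-mesh involute tooth geometry (73T engaging 75T at module 2.927)
base radii: r_b1 = 100.429469, r_b2 = 103.180961
tip radii: r_a1 = 109.335158, r_a2 = 113.336367
inv(α') = inv(19.942°) + 2·(-0.146+0.221)·tan α/(73+75) = 0.01513843  ⇒  α' = 20.10067°
a' = a·cos α / cos α' = 216.5980·cos 19.942°/cos 20.10067° = 216.816689
action lengths: √(r_a1²−r_b1²) = 43.221506, √(r_a2²−r_b2²) = 46.891592
base pitch p_b = π·m·cos α = 8.644068
CR = (43.221506 + 46.891592 − 216.816689·sin 20.10067°)/8.644068 = 1.804653
contact ratio ≈ 1.8047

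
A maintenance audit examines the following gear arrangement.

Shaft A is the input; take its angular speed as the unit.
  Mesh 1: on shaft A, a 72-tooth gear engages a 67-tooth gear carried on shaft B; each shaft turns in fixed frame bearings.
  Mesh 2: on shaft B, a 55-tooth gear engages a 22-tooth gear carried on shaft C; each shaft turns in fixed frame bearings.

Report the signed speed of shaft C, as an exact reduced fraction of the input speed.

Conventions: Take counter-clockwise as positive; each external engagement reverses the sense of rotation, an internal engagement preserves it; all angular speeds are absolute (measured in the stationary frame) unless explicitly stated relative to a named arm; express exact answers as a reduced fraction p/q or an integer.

180/67

2-mesh fixed-axis compound train (all bearings frame-fixed)
mesh 1 [72T→67T]: |ω|/ω_in = 1×72/67 = 72/67, sense flips to −
mesh 2 [55T→22T]: |ω|/ω_in = (72/67)×55/22 = 180/67, sense flips to +
signed output speed (× input speed) = 180/67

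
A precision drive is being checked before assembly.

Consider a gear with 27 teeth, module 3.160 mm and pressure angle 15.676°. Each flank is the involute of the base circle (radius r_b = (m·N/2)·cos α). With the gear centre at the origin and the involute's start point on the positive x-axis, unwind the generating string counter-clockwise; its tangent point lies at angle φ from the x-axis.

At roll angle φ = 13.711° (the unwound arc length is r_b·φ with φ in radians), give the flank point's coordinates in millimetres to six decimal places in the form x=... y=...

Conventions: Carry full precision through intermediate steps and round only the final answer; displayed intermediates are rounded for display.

x=42.232519 y=0.186547

class = single-mesh tooth geometry [base-circle involute, m = 3.160, 27T]
pitch radius r_p = m·N/2 = 3.160·27/2 = 42.660000
base radius r_b = r_p·cos α = 42.660000·cos 15.676° = 41.073262
roll angle φ = 13.711° = 0.23930209 rad
x = r_b·(cos φ + φ·sin φ) = 42.232519
y = r_b·(sin φ − φ·cos φ) = 0.186547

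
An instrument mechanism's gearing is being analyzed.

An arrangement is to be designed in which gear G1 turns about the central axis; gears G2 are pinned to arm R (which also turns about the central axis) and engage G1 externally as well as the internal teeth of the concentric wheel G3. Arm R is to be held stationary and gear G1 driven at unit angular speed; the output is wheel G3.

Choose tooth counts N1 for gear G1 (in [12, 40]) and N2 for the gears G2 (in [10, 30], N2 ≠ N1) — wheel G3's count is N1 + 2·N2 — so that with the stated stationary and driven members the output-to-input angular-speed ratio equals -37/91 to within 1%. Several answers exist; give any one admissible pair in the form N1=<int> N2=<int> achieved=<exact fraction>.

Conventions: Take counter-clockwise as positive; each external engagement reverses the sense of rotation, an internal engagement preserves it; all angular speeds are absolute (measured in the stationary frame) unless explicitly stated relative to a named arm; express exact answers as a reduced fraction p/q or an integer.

class = planetary set [ratio -37/91 wanted; Willis about the carrier]
Willis with ω_arm = 0: ω_ring/ω_sun = −N1/N3; set equal to -37/91  ⇒  N3/N1 = −1/(-37/91) = 91/37
N3 = N1 + 2·N2  ⇒  N2/N1 = (N3/N1 − 1)/2 = (91/37 − 1)/2 = 27/37
smallest multiple with N1 ≥ 12 and N2 ≥ 10: k = 1  ⇒  N1 = 1·37 = 37, N2 = 1·27 = 27 (N1 ≤ 40, N2 ≤ 30, N2 ≠ N1 ✓), N3 = 37 + 2·27 = 91
check: −N1/N3 with N1 = 37, N3 = 91 gives -37/91; |achieved − target| = 0 ≤ 37/9100 ✓

N1=37 N2=27 achieved=-37/91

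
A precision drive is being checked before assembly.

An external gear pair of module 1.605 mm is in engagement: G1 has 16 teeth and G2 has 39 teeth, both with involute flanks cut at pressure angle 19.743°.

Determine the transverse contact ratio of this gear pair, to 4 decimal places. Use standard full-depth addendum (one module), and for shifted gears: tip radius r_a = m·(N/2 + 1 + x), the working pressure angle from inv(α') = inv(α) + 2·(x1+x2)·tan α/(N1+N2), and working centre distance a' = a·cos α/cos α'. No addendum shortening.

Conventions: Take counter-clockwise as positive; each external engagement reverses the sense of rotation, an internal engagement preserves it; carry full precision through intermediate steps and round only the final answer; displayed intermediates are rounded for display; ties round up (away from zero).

1.6139

single-mesh involute tooth geometry (16T engaging 39T at module 1.605)
base radii: r_b1 = 12.085230, r_b2 = 29.457748
tip radii: r_a1 = 14.445000, r_a2 = 32.902500
no profile shift: α' = α, a' = a
action lengths: √(r_a1²−r_b1²) = 7.912347, √(r_a2²−r_b2²) = 14.656588
base pitch p_b = π·m·cos α = 4.745859
CR = (7.912347 + 14.656588 − 44.137500·sin 19.74300°)/4.745859 = 1.613873
contact ratio ≈ 1.6139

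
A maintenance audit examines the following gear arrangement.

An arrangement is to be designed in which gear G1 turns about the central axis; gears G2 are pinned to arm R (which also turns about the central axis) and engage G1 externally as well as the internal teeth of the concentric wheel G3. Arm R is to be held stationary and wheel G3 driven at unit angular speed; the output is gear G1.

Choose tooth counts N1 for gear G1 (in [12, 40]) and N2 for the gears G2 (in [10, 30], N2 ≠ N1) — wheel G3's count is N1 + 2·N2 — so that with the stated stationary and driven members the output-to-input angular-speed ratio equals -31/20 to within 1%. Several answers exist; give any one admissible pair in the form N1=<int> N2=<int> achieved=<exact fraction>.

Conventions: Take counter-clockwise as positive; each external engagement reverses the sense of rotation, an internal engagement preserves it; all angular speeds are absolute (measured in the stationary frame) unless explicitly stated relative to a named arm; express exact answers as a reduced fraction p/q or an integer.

N1=40 N2=11 achieved=-31/20

topology: planetary set — design target -31/20, arm = carrier (Willis)
Willis with ω_arm = 0: ω_sun/ω_ring = −N3/N1; set equal to -31/20  ⇒  N3/N1 = −(-31/20) = 31/20
N3 = N1 + 2·N2  ⇒  N2/N1 = (N3/N1 − 1)/2 = (31/20 − 1)/2 = 11/40
smallest multiple with N1 ≥ 12 and N2 ≥ 10: k = 1  ⇒  N1 = 1·40 = 40, N2 = 1·11 = 11 (N1 ≤ 40, N2 ≤ 30, N2 ≠ N1 ✓), N3 = 40 + 2·11 = 62
check: −N3/N1 with N1 = 40, N3 = 62 gives -31/20; |achieved − target| = 0 ≤ 31/2000 ✓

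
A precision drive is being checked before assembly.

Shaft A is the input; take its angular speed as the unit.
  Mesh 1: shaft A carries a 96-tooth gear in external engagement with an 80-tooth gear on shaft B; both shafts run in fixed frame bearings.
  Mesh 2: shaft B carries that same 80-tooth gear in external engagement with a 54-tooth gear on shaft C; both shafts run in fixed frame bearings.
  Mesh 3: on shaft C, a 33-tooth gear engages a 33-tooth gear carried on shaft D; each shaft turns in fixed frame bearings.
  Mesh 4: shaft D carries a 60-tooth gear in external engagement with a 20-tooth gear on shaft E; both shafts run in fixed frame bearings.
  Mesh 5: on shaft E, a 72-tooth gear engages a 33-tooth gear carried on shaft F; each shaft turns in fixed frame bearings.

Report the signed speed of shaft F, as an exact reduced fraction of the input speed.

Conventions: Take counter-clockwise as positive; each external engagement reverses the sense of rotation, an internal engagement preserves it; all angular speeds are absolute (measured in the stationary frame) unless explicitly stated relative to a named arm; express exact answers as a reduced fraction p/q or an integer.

5-mesh fixed-axis compound train (all bearings frame-fixed)
mesh 1 [96T→80T]: |ω|/ω_in = 1×96/80 = 6/5, sense flips to −
mesh 2 [80T→54T]: |ω|/ω_in = (6/5)×80/54 = 16/9, sense flips to +
mesh 3 [33T→33T]: |ω|/ω_in = (16/9)×33/33 = 16/9, sense flips to −
mesh 4 [60T→20T]: |ω|/ω_in = (16/9)×60/20 = 16/3, sense flips to +
mesh 5 [72T→33T]: |ω|/ω_in = (16/3)×72/33 = 128/11, sense flips to −
signed output speed (× input speed) = -128/11

-128/11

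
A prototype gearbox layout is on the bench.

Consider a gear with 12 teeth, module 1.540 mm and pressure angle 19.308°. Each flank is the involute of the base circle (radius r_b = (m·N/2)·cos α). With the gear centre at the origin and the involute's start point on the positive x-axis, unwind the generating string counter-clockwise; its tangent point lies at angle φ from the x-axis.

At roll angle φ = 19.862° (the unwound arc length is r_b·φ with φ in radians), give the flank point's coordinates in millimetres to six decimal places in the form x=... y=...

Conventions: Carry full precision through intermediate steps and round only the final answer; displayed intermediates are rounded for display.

x=9.228622 y=0.119642

class = single-mesh tooth geometry [base-circle involute, m = 1.540, 12T]
pitch radius r_p = m·N/2 = 1.540·12/2 = 9.240000
base radius r_b = r_p·cos α = 9.240000·cos 19.308° = 8.720294
roll angle φ = 19.862° = 0.34665730 rad
x = r_b·(cos φ + φ·sin φ) = 9.228622
y = r_b·(sin φ − φ·cos φ) = 0.119642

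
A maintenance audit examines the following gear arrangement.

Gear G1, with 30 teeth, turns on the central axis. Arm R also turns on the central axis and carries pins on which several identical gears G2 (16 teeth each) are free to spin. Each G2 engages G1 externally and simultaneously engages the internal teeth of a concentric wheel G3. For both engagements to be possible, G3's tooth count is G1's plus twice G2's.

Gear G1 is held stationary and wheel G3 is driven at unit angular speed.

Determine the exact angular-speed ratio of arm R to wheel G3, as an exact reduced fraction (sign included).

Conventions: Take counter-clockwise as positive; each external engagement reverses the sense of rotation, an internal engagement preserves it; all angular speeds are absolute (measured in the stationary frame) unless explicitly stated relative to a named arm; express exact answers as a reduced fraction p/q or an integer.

class = planetary set [G3 = 30+2·16 = 62; Willis about the carrier]
ring teeth: 30 + 2·16 = 62
30(ω_sun−ω_arm) = −62(ω_ring−ω_arm),  ω_sun = 0, ω_ring = 1
30(0−ω_arm) = −62(1−ω_arm)  ⇒  92·ω_arm = 62  ⇒  ω_arm = 31/46
ω_out/ω_in = 31/46

31/46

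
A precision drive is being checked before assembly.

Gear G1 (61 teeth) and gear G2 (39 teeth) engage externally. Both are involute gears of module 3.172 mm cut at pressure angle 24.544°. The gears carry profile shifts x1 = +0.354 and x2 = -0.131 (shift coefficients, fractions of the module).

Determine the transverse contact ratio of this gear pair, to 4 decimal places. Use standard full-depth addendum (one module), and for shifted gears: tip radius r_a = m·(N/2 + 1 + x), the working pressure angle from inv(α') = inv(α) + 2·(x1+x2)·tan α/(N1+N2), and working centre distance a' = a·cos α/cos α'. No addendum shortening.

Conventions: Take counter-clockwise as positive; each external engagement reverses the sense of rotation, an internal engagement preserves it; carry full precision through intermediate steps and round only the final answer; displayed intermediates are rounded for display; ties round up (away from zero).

1.5285

class = single-mesh tooth geometry [involute pair 61T × 39T, m = 3.172]
base radii: r_b1 = 88.004277, r_b2 = 56.265030
tip radii: r_a1 = 101.040888, r_a2 = 64.610468
inv(α') = inv(24.544°) + 2·(+0.354-0.131)·tan α/(61+39) = 0.03031708  ⇒  α' = 25.08968°
a' = a·cos α / cos α' = 158.6000·cos 24.544°/cos 25.08968° = 159.300031
action lengths: √(r_a1²−r_b1²) = 49.643814, √(r_a2²−r_b2²) = 31.760967
base pitch p_b = π·m·cos α = 9.064708
CR = (49.643814 + 31.760967 − 159.300031·sin 25.08968°)/9.064708 = 1.528542
contact ratio ≈ 1.5285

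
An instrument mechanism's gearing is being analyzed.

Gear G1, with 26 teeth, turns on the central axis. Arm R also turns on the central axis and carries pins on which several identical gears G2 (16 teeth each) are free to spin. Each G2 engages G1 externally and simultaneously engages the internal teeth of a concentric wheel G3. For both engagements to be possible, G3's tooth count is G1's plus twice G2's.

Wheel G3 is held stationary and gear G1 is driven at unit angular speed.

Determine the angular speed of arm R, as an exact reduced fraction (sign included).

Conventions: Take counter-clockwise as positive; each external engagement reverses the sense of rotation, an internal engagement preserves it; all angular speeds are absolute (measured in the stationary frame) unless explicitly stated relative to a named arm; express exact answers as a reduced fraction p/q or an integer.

13/42

planetary set (26T centre, 16T on arm, 58T internal) — Willis relation
ring teeth: 26 + 2·16 = 58
26(ω_sun−ω_arm) = −58(ω_ring−ω_arm),  ω_ring = 0, ω_sun = 1
26(1−ω_arm) = −58(0−ω_arm)  ⇒  84·ω_arm = 26  ⇒  ω_arm = 13/42
exact speed ratio = 13/42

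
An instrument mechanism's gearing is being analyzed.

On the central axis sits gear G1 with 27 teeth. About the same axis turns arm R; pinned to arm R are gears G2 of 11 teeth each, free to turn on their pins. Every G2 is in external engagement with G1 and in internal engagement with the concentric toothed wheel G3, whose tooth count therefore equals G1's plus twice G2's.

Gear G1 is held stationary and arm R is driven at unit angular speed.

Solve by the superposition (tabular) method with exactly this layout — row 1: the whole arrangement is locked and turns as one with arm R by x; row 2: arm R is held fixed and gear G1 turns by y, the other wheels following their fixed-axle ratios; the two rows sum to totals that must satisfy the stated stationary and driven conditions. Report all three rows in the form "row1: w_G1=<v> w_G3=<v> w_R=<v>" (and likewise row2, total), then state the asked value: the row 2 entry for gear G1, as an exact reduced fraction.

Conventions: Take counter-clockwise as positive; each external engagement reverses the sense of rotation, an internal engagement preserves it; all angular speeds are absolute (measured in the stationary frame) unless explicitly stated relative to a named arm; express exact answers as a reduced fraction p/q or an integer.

class = planetary set [G3 = 27+2·11 = 49; Willis about the carrier]
row 1 — lock + rotate with arm: ω_sun = ω_ring = ω_arm = x
row 2 (arm held, sun turns y): ω_ring = −(27/49)·y, ω_arm = 0
boundary: total ω_sun = x + y = 0 and total ω_arm = x = 1  ⇒  y = -1, x = 1
row 2 ring = −(27/49)·(-1) = 27/49
totals (row 1 + row 2): sun 1 + (-1) = 0, ring 1 + 27/49 = 76/49, arm 1 + 0 = 1
asked cell (row2, sun) = -1

row1: w_G1=1 w_G3=1 w_R=1
row2: w_G1=-1 w_G3=27/49 w_R=0
total: w_G1=0 w_G3=76/49 w_R=1
asked value: -1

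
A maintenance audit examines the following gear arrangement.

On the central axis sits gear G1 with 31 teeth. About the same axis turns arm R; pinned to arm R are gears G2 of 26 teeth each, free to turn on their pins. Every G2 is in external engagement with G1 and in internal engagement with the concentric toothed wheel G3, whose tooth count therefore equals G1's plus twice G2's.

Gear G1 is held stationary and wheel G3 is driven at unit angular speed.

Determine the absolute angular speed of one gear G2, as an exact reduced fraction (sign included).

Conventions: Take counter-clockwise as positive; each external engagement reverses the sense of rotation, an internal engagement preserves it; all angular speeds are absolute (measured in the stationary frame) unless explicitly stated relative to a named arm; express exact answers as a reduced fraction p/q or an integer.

83/52

recognized (axles ride arm R): planetary set, 31/26/83 teeth
ring teeth: 31 + 2·26 = 83
31(ω_sun−ω_arm) = −83(ω_ring−ω_arm),  ω_sun = 0, ω_ring = 1
31(0−ω_arm) = −83(1−ω_arm)  ⇒  114·ω_arm = 83  ⇒  ω_arm = 83/114
sun–planet mesh: 31·(0−83/114) = −26·(ω_p−ω_arm)  ⇒  ω_p−ω_arm = 2573/2964
ω_p = 83/114 + 2573/2964 = 83/52
exact speed ratio = 83/52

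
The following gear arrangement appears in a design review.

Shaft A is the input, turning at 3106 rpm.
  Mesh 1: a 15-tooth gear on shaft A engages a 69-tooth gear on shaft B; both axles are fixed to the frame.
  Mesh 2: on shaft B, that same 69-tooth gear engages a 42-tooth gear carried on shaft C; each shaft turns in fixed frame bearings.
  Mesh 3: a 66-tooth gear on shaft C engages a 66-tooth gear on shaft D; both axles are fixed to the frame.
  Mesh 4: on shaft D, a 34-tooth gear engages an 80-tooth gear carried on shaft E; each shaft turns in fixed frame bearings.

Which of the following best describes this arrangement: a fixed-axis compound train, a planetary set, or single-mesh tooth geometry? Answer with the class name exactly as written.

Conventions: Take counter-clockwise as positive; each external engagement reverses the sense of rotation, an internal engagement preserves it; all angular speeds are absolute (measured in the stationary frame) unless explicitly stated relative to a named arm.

recognized (5 fixed axles, 4 meshes): fixed-axis compound train
classification: fixed-axis compound train

fixed-axis compound train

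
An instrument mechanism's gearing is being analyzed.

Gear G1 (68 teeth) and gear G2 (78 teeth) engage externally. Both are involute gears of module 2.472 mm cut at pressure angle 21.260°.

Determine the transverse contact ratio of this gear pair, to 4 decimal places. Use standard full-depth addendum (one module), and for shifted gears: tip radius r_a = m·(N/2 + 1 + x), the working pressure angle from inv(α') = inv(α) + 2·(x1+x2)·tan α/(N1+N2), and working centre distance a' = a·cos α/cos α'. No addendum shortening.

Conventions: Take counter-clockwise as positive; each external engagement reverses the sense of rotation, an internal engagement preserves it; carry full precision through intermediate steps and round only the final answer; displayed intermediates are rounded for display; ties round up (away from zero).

recognized (one external pair, fixed centres): single-mesh tooth geometry, m = 2.472, N1 = 68, N2 = 78
base radii: r_b1 = 78.328080, r_b2 = 89.846915
tip radii: r_a1 = 86.520000, r_a2 = 98.880000
no profile shift: α' = α, a' = a
action lengths: √(r_a1²−r_b1²) = 36.748093, √(r_a2²−r_b2²) = 41.289058
base pitch p_b = π·m·cos α = 7.237498
CR = (36.748093 + 41.289058 − 180.456000·sin 21.26000°)/7.237498 = 1.741442
contact ratio ≈ 1.7414

1.7414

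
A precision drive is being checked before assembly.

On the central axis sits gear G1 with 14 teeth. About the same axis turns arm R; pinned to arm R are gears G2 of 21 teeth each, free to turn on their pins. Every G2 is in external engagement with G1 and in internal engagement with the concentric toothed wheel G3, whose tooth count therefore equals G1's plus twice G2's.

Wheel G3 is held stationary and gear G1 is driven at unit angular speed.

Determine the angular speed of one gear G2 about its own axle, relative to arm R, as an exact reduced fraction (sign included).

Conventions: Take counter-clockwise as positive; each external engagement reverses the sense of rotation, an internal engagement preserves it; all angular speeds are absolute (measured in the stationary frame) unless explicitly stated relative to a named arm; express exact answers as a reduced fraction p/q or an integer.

topology: planetary set — G1 14T / G2 21T / G3 56T, arm = carrier (Willis)
ring teeth: 14 + 2·21 = 56
14(ω_sun−ω_arm) = −56(ω_ring−ω_arm),  ω_ring = 0, ω_sun = 1
14(1−ω_arm) = −56(0−ω_arm)  ⇒  70·ω_arm = 14  ⇒  ω_arm = 1/5
sun–planet mesh: 14·(1−1/5) = −21·(ω_p−ω_arm)  ⇒  ω_p−ω_arm = -8/15
exact speed ratio = -8/15

-8/15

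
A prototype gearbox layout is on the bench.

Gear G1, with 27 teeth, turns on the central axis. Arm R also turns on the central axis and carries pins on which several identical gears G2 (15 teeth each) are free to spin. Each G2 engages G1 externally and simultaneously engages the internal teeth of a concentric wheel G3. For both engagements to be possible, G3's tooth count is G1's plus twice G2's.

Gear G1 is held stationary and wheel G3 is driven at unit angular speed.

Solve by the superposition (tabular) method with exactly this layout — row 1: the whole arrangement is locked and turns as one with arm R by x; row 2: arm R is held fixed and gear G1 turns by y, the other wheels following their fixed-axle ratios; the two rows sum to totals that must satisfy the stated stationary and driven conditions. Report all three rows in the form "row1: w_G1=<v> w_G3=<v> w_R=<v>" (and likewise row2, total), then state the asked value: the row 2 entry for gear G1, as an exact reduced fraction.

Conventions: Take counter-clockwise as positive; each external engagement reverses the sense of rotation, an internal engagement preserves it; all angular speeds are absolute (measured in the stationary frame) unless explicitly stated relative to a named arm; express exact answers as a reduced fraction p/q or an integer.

topology: planetary set — G1 27T / G2 15T / G3 57T, arm = carrier (Willis)
row 1 (train locked, turned with arm): all members turn x
row 2 — arm fixed, fixed-axis ratios: sun y, ring −(27/57)·y, arm 0
boundary: total ω_sun = x + y = 0 and total ω_ring = x − (27/57)·y = 1  ⇒  y = -19/28, x = 19/28
row 2 ring = −(27/57)·(-19/28) = 9/28
totals (row 1 + row 2): sun 19/28 + (-19/28) = 0, ring 19/28 + 9/28 = 1, arm 19/28 + 0 = 19/28
asked cell (row2, sun) = -19/28

row1: w_G1=19/28 w_G3=19/28 w_R=19/28
row2: w_G1=-19/28 w_G3=9/28 w_R=0
total: w_G1=0 w_G3=1 w_R=19/28
asked value: -19/28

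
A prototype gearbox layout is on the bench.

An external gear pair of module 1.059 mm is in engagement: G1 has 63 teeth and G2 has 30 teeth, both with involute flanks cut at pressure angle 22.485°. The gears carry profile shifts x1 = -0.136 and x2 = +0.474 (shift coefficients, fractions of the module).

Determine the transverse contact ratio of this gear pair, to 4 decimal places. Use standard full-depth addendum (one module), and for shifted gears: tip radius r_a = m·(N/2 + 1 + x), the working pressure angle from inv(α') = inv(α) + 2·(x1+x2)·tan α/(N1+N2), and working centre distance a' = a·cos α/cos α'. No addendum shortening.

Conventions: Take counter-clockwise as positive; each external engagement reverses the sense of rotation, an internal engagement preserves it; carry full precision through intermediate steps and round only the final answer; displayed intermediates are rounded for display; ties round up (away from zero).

class = single-mesh tooth geometry [involute pair 63T × 30T, m = 1.059]
base radii: r_b1 = 30.822576, r_b2 = 14.677417
tip radii: r_a1 = 34.273476, r_a2 = 17.445966
inv(α') = inv(22.485°) + 2·(-0.136+0.474)·tan α/(63+30) = 0.02447821  ⇒  α' = 23.44476°
a' = a·cos α / cos α' = 49.2435·cos 22.485°/cos 23.44476° = 49.594297
action lengths: √(r_a1²−r_b1²) = 14.987993, √(r_a2²−r_b2²) = 9.430543
base pitch p_b = π·m·cos α = 3.074031
CR = (14.987993 + 9.430543 − 49.594297·sin 23.44476°)/3.074031 = 1.524615
contact ratio ≈ 1.5246

1.5246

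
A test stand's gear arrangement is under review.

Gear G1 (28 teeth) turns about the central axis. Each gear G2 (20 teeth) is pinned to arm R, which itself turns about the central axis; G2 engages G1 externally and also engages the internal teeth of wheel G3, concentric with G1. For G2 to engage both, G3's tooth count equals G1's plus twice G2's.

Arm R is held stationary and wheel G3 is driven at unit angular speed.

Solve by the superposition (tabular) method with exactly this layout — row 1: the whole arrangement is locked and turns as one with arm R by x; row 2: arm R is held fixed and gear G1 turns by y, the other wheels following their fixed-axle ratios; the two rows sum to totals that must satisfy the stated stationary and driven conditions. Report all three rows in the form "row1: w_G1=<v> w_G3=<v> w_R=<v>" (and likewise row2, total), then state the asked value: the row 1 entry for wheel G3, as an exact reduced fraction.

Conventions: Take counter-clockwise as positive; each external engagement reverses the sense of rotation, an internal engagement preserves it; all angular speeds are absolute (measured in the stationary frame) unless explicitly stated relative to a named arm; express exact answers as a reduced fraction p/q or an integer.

row1: w_G1=0 w_G3=0 w_R=0
row2: w_G1=-17/7 w_G3=1 w_R=0
total: w_G1=-17/7 w_G3=1 w_R=0
asked value: 0

topology: planetary set — G1 28T / G2 20T / G3 68T, arm = carrier (Willis)
superposition row 1 [locked train]: every member turns x
row 2: sun turns y, ring = −(28/68)·y, arm 0
boundary: total ω_arm = x = 0 and total ω_ring = x − (28/68)·y = 1  ⇒  y = -17/7, x = 0
row 2 ring = −(28/68)·(-17/7) = 1
totals (row 1 + row 2): sun 0 + (-17/7) = -17/7, ring 0 + 1 = 1, arm 0 + 0 = 0
asked cell (row1, ring) = 0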